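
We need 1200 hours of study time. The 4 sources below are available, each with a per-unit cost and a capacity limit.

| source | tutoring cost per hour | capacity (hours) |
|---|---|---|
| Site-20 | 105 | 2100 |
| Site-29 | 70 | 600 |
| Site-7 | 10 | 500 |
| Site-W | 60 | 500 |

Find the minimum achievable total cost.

Cheapest first:
Take 500 from Site-7 at 10 ; need 700 more.
Site-W at 60: take all 500 hours ; 200 still needed.
Take 200 from Site-29 at 70 to finish.
Site-20: unused.
Cost = 500×10 + 500×60 + 200×70 = 49000.

49000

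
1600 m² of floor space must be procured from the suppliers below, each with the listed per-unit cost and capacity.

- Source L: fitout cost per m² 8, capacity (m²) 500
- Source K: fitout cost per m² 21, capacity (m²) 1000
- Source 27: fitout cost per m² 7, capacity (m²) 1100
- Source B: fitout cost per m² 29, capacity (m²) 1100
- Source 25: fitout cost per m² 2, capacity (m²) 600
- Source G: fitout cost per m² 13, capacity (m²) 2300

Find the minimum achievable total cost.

8200

Fill from the cheapest supplier first.
Source 25 at 2: take all 600 m² → 1000 still needed.
Source 27 (7): take the remaining 1000 → done.
Source L, Source G, Source K, Source B: unused.
Cost = 600×2 + 1000×7 = 8200.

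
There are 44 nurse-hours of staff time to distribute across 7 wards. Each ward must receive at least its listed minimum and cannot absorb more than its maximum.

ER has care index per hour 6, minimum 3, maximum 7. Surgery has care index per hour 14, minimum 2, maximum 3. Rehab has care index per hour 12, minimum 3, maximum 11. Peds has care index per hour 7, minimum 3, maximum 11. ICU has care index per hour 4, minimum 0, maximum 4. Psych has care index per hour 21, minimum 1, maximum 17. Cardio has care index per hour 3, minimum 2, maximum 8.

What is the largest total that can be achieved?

611

Meeting every minimum uses 3+2+3+3+0+1+2 = 14 nurse-hours, leaving 30.
Rank by care index per hour: Psych 21 > Surgery 14 > Rehab 12 > Peds 7 > ER 6 > ICU 4 > Cardio 3.
Psych: +16 to 17 (cap) ; 14 left.
Surgery: +1 to 3 (cap) ; 13 left.
Give Rehab 8 more to hit its cap of 11 ; 5 left.
Peds: +5 (room for 8) → 8. Pool exhausted.
Total = 6×3 + 14×3 + 12×11 + 7×8 + 21×17 + 3×2 = 611.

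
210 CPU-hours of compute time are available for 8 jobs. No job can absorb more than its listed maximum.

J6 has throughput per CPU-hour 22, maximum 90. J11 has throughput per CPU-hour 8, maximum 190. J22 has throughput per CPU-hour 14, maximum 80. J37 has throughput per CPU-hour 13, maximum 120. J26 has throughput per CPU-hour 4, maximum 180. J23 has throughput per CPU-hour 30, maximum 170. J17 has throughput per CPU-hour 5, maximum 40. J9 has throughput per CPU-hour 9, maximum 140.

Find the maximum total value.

Rank by throughput per CPU-hour: J23 30 > J6 22 > J22 14 > J37 13 > J9 9 > J11 8 > J17 5 > J26 4.
J23 takes 170 to reach its cap of 170 ; 40 left.
Only 40 left; J6 takes them to reach 40.
Total = 22×40 + 30×170 = 5980.

5980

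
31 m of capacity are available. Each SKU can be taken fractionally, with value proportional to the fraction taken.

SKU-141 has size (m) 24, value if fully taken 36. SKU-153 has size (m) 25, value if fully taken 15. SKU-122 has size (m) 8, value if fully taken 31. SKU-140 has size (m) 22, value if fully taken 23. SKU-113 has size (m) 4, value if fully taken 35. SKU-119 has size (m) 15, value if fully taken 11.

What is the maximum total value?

Sort by value density: SKU-113 35/4≈8.75, SKU-122 31/8≈3.88, SKU-141 36/24≈1.5, SKU-140 23/22≈1.05, SKU-119 11/15≈0.733, SKU-153 15/25≈0.6.
SKU-113: take in full, 4 m for value 35 → 27 left.
Take all of SKU-122 (8 m, value 31) → 19 m left.
19 m left: a 19/24 share of SKU-141 gives 36×19/24 = 28.5.
Total value = 94.5.

94.5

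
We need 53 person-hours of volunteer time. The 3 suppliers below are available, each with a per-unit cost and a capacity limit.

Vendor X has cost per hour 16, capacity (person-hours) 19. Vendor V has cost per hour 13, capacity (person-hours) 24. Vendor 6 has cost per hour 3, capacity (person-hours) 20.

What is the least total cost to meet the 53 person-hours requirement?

Cheapest first:
Vendor 6 at 3: take all 20 person-hours → 33 still needed.
Vendor V (13): use full 24 → 9 person-hours to go.
Take 9 from Vendor X at 16 to finish.
Cost = 20×3 + 24×13 + 9×16 = 516.

516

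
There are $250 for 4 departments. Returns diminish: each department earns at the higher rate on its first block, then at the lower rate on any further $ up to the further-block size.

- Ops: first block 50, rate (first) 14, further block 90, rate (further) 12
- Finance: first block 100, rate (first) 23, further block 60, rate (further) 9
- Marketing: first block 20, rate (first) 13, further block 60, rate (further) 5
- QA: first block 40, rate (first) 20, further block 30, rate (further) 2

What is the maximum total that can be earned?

Rank every tier by rate: Finance/first 23 > QA/first 20 > Ops/first 14 > Marketing/first 13 > Ops/second 12 > Finance/second 9 > Marketing/second 5 > QA/second 2.
Fill Finance first block (100 at 23) — 150 left.
QA first at 20: fill all 40 — 110 left.
Ops first at 14: fill all 50 — 60 left.
Fill Marketing first block (20 at 13) — 40 left.
Ops/second: +40 of 90 at 12; pool empty.
Total = 23×100 + 20×40 + 14×50 + 13×20 + 12×40 = 4540.

4540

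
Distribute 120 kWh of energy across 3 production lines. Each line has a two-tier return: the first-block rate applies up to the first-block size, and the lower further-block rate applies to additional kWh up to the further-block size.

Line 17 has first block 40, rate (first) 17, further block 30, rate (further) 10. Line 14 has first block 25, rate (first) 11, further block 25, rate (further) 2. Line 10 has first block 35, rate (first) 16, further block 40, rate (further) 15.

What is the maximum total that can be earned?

1895

Order all 6 blocks by rate: Line 17/T1 17 > Line 10/T1 16 > Line 10/T2 15 > Line 14/T1 11 > Line 17/T2 10 > Line 14/T2 2.
Line 17 T1 at 17: fill all 40 — 80 left.
Line 10 T1 at 16: fill all 35 — 45 left.
Fill Line 10 T2 block (40 at 15) — 5 left.
Line 14 T1 at 11: only 5 left, fill 5.
Total = 17×40 + 16×35 + 15×40 + 11×5 = 1895.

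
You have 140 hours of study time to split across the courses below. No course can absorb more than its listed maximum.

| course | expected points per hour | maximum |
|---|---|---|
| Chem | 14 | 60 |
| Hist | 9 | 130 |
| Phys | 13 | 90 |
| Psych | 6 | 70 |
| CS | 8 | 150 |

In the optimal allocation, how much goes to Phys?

80

Rank by expected points per hour: Chem 14 > Phys 13 > Hist 9 > CS 8 > Psych 6.
Give Chem 60 to hit its cap of 60 → 80 left.
Only 80 left; Phys takes them to reach 80.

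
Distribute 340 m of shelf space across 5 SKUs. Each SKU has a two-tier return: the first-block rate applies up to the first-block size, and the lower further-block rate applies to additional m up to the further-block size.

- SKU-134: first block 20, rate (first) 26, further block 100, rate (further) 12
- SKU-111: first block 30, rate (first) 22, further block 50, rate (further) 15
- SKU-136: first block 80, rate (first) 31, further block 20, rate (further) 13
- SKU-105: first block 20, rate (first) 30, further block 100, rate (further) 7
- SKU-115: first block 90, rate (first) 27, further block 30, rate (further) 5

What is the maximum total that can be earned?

8060

Rank every tier by rate: SKU-136/T1 31 > SKU-105/T1 30 > SKU-115/T1 27 > SKU-134/T1 26 > SKU-111/T1 22 > SKU-111/T2 15 > SKU-136/T2 13 > SKU-134/T2 12 > SKU-105/T2 7 > SKU-115/T2 5.
Fill SKU-136 T1 block (80 at 31) ; 260 left.
Fill SKU-105 T1 block (20 at 30) ; 240 left.
Fill SKU-115 T1 block (90 at 27) ; 150 left.
SKU-134/T1 (26): +20 ; 130 left.
Fill SKU-111 T1 block (30 at 22) ; 100 left.
SKU-111/T2 (15): +50 ; 50 left.
SKU-136 T2 at 13: fill all 20 ; 30 left.
30 remain; put them into SKU-134 T2 at 12.
Total = 31×80 + 30×20 + 27×90 + 26×20 + 22×30 + 15×50 + 13×20 + 12×30 = 8060.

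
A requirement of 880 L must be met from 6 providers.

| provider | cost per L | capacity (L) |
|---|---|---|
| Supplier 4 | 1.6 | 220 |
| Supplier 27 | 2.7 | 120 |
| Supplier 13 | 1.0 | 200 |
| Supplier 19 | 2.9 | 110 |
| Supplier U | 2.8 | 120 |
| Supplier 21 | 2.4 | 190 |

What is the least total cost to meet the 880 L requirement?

1755

Cheapest first:
Take 200 from Supplier 13 at 1.0 — need 680 more.
Take 220 from Supplier 4 at 1.6 — need 460 more.
Take 190 from Supplier 21 at 2.4 — need 270 more.
Take 120 from Supplier 27 at 2.7 — need 150 more.
Supplier U (2.8): use full 120 — 30 L to go.
Supplier 19 at 2.9: take 30 of its 110 — requirement met.
Cost = 200×1.0 + 220×1.6 + 190×2.4 + 120×2.7 + 120×2.8 + 30×2.9 = 1755.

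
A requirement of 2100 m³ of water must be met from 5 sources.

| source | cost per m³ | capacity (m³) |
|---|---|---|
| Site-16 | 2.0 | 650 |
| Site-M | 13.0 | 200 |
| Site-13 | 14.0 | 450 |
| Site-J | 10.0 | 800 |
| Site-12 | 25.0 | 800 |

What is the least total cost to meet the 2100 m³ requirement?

Cheapest first:
Site-16 (2.0): use full 650 ; 1450 m³ to go.
Take 800 from Site-J at 10.0 ; need 650 more.
Site-M (13.0): use full 200 ; 450 m³ to go.
Take 450 from Site-13 at 14.0 ; need 0 more.
Site-12: unused.
Cost = 650×2.0 + 800×10.0 + 200×13.0 + 450×14.0 = 18200.

18200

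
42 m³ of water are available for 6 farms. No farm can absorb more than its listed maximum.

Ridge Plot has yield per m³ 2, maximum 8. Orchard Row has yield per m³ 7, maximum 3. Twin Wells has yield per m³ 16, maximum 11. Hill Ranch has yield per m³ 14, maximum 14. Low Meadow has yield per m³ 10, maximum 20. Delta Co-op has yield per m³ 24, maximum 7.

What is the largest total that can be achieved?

Highest yield per m³ first: Delta Co-op 24 > Twin Wells 16 > Hill Ranch 14 > Low Meadow 10 > Orchard Row 7 > Ridge Plot 2.
Delta Co-op takes 7 to reach its cap of 7 ; 35 left.
Twin Wells: +11 to 11 (cap) ; 24 left.
Hill Ranch takes 14 to reach its cap of 14 ; 10 left.
Only 10 left; Low Meadow takes them to reach 10.
Total = 16×11 + 14×14 + 10×10 + 24×7 = 640.

640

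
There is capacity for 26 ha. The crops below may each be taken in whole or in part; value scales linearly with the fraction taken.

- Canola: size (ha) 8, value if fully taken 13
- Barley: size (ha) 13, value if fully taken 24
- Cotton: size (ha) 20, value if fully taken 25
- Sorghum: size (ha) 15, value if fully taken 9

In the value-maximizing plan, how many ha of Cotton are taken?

Sort by value density: Barley 24/13≈1.85, Canola 13/8≈1.62, Cotton 25/20≈1.25, Sorghum 9/15≈0.6.
Barley: take in full, 13 ha for value 24 → 13 left.
Canola: take in full, 8 ha for value 13 → 5 left.
Only 5 ha remain; take 5/20 of Cotton for value 25×5/20 = 6.25.

5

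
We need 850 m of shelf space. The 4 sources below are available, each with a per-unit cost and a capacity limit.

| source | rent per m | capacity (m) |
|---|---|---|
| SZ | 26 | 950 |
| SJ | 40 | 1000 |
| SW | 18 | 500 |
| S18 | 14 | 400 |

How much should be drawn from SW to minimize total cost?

Fill from the cheapest source first.
S18 at 14: take all 400 m — 450 still needed.
SW at 18: take 450 of its 500 — requirement met.
SZ, SJ: unused.

450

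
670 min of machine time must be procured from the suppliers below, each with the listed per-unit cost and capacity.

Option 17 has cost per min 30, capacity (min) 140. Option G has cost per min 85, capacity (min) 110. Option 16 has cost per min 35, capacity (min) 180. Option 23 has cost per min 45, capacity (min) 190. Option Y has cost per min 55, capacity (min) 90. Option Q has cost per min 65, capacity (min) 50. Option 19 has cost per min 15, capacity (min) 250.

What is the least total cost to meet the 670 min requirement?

Cheapest first:
Option 19 (15): use full 250 — 420 min to go.
Take 140 from Option 17 at 30 — need 280 more.
Option 16 (35): use full 180 — 100 min to go.
Option 23 at 45: take 100 of its 190 — requirement met.
Option Y, Option Q, Option G: unused.
Cost = 250×15 + 140×30 + 180×35 + 100×45 = 18750.

18750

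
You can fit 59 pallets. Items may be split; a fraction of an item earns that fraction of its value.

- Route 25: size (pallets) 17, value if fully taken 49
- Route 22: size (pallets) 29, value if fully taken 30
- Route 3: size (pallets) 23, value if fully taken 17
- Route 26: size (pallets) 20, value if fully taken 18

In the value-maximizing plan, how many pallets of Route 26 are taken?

13

Sort by value density: Route 25 49/17≈2.88, Route 22 30/29≈1.03, Route 26 18/20≈0.9, Route 3 17/23≈0.739.
Route 25: take in full, 17 pallets for value 49 ; 42 left.
Route 22: take in full, 29 pallets for value 30 ; 13 left.
13 pallets left: a 13/20 share of Route 26 gives 18×13/20 = 11.7.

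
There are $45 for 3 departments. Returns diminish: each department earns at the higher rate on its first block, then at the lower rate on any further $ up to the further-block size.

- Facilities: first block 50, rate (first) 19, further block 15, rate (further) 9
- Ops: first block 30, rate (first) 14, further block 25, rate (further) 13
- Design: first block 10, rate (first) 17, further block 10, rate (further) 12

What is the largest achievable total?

855

Rank every tier by rate: Facilities/tier1 19 > Design/tier1 17 > Ops/tier1 14 > Ops/tier2 13 > Design/tier2 12 > Facilities/tier2 9.
45 remain; put them into Facilities tier1 at 19.
Total = 19×45 = 855.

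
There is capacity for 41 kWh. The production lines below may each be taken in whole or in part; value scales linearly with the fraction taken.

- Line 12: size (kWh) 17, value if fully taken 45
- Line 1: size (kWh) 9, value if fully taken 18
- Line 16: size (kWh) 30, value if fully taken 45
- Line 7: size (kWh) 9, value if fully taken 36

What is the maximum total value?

Rank by value-to-size ratio: Line 7 36/9≈4, Line 12 45/17≈2.65, Line 1 18/9≈2, Line 16 45/30≈1.5.
Take all of Line 7 (9 kWh, value 36) ; 32 kWh left.
All 17 kWh of Line 12 fit (value 45) ; 15 remain.
All 9 kWh of Line 1 fit (value 18) ; 6 remain.
6 kWh left: a 6/30 share of Line 16 gives 45×6/30 = 9.
Total value = 108.

108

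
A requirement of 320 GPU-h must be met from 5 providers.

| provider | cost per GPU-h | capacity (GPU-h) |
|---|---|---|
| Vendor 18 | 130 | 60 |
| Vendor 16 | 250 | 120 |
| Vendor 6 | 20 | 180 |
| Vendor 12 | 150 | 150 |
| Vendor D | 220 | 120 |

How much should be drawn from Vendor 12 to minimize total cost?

80

Fill from the cheapest provider first.
Vendor 6 (20): use full 180 ; 140 GPU-h to go.
Vendor 18 (130): use full 60 ; 80 GPU-h to go.
Vendor 12 (150): take the remaining 80 ; done.
Vendor D, Vendor 16: unused.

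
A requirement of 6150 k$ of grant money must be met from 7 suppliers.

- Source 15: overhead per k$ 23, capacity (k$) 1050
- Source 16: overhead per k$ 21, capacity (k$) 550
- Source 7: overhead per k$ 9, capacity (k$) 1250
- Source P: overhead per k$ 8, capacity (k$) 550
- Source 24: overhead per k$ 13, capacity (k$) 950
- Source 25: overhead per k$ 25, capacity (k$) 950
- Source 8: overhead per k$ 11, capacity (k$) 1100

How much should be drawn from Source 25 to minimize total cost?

700

Fill from the cheapest supplier first.
Source P at 8: take all 550 k$ ; 5600 still needed.
Source 7 at 9: take all 1250 k$ ; 4350 still needed.
Source 8 (11): use full 1100 ; 3250 k$ to go.
Source 24 (13): use full 950 ; 2300 k$ to go.
Source 16 (21): use full 550 ; 1750 k$ to go.
Take 1050 from Source 15 at 23 ; need 700 more.
Take 700 from Source 25 at 25 to finish.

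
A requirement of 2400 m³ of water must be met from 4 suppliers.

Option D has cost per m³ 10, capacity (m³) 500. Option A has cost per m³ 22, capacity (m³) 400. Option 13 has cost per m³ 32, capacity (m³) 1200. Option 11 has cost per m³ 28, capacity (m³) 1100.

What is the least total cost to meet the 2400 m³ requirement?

57400

Use suppliers in increasing cost order.
Take 500 from Option D at 10 → need 1900 more.
Option A (22): use full 400 → 1500 m³ to go.
Option 11 at 28: take all 1100 m³ → 400 still needed.
Take 400 from Option 13 at 32 to finish.
Cost = 500×10 + 400×22 + 1100×28 + 400×32 = 57400.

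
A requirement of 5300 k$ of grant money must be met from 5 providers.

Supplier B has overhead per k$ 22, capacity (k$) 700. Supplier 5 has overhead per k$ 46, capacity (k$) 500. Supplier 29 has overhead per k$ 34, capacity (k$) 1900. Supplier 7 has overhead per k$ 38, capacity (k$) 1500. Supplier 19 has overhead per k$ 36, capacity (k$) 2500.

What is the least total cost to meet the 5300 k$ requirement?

177600

Cheapest first:
Supplier B at 22: take all 700 k$ — 4600 still needed.
Supplier 29 (34): use full 1900 — 2700 k$ to go.
Supplier 19 at 36: take all 2500 k$ — 200 still needed.
Supplier 7 at 38: take 200 of its 1500 — requirement met.
Supplier 5: unused.
Cost = 700×22 + 1900×34 + 2500×36 + 200×38 = 177600.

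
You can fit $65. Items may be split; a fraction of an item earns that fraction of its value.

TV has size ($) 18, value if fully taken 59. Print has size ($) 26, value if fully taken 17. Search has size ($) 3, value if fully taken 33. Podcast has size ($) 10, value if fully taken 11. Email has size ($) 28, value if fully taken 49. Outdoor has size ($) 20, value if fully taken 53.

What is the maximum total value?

187

Rank by value-to-size ratio: Search 33/3≈11, TV 59/18≈3.28, Outdoor 53/20≈2.65, Email 49/28≈1.75, Podcast 11/10≈1.1, Print 17/26≈0.654.
All 3 $ of Search fit (value 33) — 62 remain.
TV: take in full, 18 $ for value 59 — 44 left.
Outdoor: take in full, 20 $ for value 53 — 24 left.
24 $ left: a 24/28 share of Email gives 49×24/28 = 42.
Total value = 187.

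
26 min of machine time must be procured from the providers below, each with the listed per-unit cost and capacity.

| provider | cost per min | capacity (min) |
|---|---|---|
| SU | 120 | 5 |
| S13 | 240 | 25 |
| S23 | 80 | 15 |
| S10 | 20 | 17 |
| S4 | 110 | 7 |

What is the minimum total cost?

1060

Fill from the cheapest provider first.
S10 (20): use full 17 → 9 min to go.
S23 (80): take the remaining 9 → done.
S4, SU, S13: unused.
Cost = 17×20 + 9×80 = 1060.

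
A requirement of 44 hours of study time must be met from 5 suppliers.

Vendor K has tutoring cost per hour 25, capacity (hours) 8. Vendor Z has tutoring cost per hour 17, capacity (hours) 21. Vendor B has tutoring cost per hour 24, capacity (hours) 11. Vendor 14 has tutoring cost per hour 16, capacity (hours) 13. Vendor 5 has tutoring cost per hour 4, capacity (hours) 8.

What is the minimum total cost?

645

Use suppliers in increasing cost order.
Take 8 from Vendor 5 at 4 ; need 36 more.
Vendor 14 at 16: take all 13 hours ; 23 still needed.
Vendor Z (17): use full 21 ; 2 hours to go.
Vendor B at 24: take 2 of its 11 ; requirement met.
Vendor K: unused.
Cost = 8×4 + 13×16 + 21×17 + 2×24 = 645.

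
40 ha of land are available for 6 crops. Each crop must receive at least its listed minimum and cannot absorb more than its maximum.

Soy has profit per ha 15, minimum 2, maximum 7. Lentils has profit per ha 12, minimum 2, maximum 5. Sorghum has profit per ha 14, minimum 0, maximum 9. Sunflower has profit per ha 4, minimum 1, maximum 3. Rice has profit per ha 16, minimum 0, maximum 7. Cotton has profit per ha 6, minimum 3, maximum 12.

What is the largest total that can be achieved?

473

Meeting every minimum uses 2+2+0+1+0+3 = 8 ha, leaving 32.
Order the crops by profit per ha: Rice 16 > Soy 15 > Sorghum 14 > Lentils 12 > Cotton 6 > Sunflower 4.
Rice takes 7 more to reach its cap of 7 → 25 left.
Give Soy 5 more to hit its cap of 7 → 20 left.
Sorghum: +9 to 9 (cap) → 11 left.
Lentils: +3 to 5 (cap) → 8 left.
Only 8 left; Cotton takes them to reach 11.
Total = 15×7 + 12×5 + 14×9 + 4×1 + 16×7 + 6×11 = 473.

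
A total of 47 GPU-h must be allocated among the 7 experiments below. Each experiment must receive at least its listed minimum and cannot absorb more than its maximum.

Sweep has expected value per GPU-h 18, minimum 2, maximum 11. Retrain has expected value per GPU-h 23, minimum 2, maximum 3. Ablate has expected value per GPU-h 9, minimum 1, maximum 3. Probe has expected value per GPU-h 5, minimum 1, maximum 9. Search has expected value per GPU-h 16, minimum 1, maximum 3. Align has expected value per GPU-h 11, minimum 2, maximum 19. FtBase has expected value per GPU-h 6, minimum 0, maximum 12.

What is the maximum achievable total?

Meeting every minimum uses 2+2+1+1+1+2+0 = 9 GPU-h, leaving 38.
Rank by expected value per GPU-h: Retrain 23 > Sweep 18 > Search 16 > Align 11 > Ablate 9 > FtBase 6 > Probe 5.
Retrain: +1 to 3 (cap) — 37 left.
Sweep takes 9 more to reach its cap of 11 — 28 left.
Search takes 2 more to reach its cap of 3 — 26 left.
Align takes 17 more to reach its cap of 19 — 9 left.
Give Ablate 2 more to hit its cap of 3 — 7 left.
FtBase has room for 12 more but only 7 remain, so it gets 7.
Total = 18×11 + 23×3 + 9×3 + 5×1 + 16×3 + 11×19 + 6×7 = 598.

598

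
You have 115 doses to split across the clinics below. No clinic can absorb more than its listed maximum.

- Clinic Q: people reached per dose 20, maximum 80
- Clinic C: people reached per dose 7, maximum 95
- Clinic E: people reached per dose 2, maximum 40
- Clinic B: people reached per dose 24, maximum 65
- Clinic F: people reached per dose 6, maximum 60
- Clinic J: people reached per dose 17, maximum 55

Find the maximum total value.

Highest people reached per dose first: Clinic B 24 > Clinic Q 20 > Clinic J 17 > Clinic C 7 > Clinic F 6 > Clinic E 2.
Give Clinic B 65 to hit its cap of 65 ; 50 left.
Clinic Q: +50 (room for 80) → 50. Pool exhausted.
Total = 20×50 + 24×65 = 2560.

2560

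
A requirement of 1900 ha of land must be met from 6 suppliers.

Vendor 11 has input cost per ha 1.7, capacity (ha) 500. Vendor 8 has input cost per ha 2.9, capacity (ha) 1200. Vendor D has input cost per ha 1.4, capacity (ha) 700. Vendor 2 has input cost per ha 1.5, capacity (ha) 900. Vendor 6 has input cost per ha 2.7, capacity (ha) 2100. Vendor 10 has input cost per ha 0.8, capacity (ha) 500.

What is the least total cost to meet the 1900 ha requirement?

Fill from the cheapest supplier first.
Vendor 10 (0.8): use full 500 → 1400 ha to go.
Vendor D at 1.4: take all 700 ha → 700 still needed.
Vendor 2 (1.5): take the remaining 700 → done.
Vendor 11, Vendor 6, Vendor 8: unused.
Cost = 500×0.8 + 700×1.4 + 700×1.5 = 2430.

2430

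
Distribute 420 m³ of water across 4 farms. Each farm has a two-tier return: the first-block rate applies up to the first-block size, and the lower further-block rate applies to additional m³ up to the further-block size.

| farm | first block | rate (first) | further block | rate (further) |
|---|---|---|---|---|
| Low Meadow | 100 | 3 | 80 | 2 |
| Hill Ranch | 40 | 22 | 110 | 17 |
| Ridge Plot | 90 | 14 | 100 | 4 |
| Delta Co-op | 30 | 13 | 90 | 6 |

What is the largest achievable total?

5180

Rank every tier by rate: Hill Ranch/tier1 22 > Hill Ranch/tier2 17 > Ridge Plot/tier1 14 > Delta Co-op/tier1 13 > Delta Co-op/tier2 6 > Ridge Plot/tier2 4 > Low Meadow/tier1 3 > Low Meadow/tier2 2.
Hill Ranch tier1 at 22: fill all 40 ; 380 left.
Fill Hill Ranch tier2 block (110 at 17) ; 270 left.
Ridge Plot tier1 at 14: fill all 90 ; 180 left.
Delta Co-op/tier1 (13): +30 ; 150 left.
Fill Delta Co-op tier2 block (90 at 6) ; 60 left.
Ridge Plot/tier2: +60 of 100 at 4; pool empty.
Total = 22×40 + 17×110 + 14×90 + 13×30 + 6×90 + 4×60 = 5180.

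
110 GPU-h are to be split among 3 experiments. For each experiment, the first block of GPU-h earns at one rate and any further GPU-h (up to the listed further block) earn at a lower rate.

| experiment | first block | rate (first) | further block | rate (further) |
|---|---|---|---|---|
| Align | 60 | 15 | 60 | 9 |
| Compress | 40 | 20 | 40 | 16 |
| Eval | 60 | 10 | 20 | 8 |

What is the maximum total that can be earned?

1890

Treat each block as its own option and order by rate: Compress/T1 20 > Compress/T2 16 > Align/T1 15 > Eval/T1 10 > Align/T2 9 > Eval/T2 8.
Compress/T1 (20): +40 → 70 left.
Compress/T2 (16): +40 → 30 left.
Align/T1: +30 of 60 at 15; pool empty.
Total = 20×40 + 16×40 + 15×30 = 1890.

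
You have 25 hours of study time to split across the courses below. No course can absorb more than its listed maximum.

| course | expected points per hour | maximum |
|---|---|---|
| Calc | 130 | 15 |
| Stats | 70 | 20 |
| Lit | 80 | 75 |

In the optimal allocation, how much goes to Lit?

Order the courses by expected points per hour: Calc 130 > Lit 80 > Stats 70.
Give Calc 15 to hit its cap of 15 → 10 left.
Only 10 left; Lit takes them to reach 10.

10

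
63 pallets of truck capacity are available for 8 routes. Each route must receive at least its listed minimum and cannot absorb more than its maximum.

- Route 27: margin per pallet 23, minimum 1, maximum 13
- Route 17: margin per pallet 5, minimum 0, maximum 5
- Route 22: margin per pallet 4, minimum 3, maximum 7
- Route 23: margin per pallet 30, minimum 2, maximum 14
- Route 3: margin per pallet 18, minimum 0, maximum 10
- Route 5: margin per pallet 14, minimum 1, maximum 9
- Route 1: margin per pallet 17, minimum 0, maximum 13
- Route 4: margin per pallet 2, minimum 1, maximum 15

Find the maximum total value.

Meeting every minimum uses 1+0+3+2+0+1+0+1 = 8 pallets, leaving 55.
Order the routes by margin per pallet: Route 23 30 > Route 27 23 > Route 3 18 > Route 1 17 > Route 5 14 > Route 17 5 > Route 22 4 > Route 4 2.
Give Route 23 12 more to hit its cap of 14 — 43 left.
Route 27: +12 to 13 (cap) — 31 left.
Route 3 takes 10 more to reach its cap of 10 — 21 left.
Route 1: +13 to 13 (cap) — 8 left.
Route 5 takes 8 more to reach its cap of 9 — 0 left.
Total = 23×13 + 4×3 + 30×14 + 18×10 + 14×9 + 17×13 + 2×1 = 1260.

1260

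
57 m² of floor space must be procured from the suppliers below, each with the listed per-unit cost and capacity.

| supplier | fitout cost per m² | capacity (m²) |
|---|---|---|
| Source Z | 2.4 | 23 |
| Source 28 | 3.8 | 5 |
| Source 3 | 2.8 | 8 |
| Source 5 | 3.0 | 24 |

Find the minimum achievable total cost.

157.2

Fill from the cheapest supplier first.
Source Z at 2.4: take all 23 m² — 34 still needed.
Source 3 (2.8): use full 8 — 26 m² to go.
Source 5 (3.0): use full 24 — 2 m² to go.
Source 28 (3.8): take the remaining 2 — done.
Cost = 23×2.4 + 8×2.8 + 24×3.0 + 2×3.8 = 157.2.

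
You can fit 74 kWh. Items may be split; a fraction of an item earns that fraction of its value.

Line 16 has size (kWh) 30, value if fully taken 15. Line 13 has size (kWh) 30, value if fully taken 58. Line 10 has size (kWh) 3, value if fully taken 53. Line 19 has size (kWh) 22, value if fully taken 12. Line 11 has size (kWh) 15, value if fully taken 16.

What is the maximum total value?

Best value per unit of size first: Line 10 53/3≈17.7, Line 13 58/30≈1.93, Line 11 16/15≈1.07, Line 19 12/22≈0.545, Line 16 15/30≈0.5.
Line 10: take in full, 3 kWh for value 53 → 71 left.
Line 13: take in full, 30 kWh for value 58 → 41 left.
Line 11: take in full, 15 kWh for value 16 → 26 left.
Line 19: take in full, 22 kWh for value 12 → 4 left.
Only 4 kWh remain; take 4/30 of Line 16 for value 15×4/30 = 2.
Total value = 141.

141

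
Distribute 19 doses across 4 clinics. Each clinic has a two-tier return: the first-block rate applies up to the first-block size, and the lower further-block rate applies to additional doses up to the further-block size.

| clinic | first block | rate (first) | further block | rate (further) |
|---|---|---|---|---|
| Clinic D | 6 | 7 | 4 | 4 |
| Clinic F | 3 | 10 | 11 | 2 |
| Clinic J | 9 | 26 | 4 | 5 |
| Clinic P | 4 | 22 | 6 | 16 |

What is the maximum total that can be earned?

Treat each block as its own option and order by rate: Clinic J/T1 26 > Clinic P/T1 22 > Clinic P/T2 16 > Clinic F/T1 10 > Clinic D/T1 7 > Clinic J/T2 5 > Clinic D/T2 4 > Clinic F/T2 2.
Fill Clinic J T1 block (9 at 26) — 10 left.
Clinic P/T1 (22): +4 — 6 left.
Fill Clinic P T2 block (6 at 16) — 0 left.
Total = 26×9 + 22×4 + 16×6 = 418.

418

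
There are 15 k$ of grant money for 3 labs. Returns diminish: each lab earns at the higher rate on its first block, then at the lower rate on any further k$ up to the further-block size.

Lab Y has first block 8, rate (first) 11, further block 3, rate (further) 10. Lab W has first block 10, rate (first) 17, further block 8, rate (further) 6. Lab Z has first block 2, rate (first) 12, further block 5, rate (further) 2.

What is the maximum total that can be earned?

227

Rank every tier by rate: Lab W/T1 17 > Lab Z/T1 12 > Lab Y/T1 11 > Lab Y/T2 10 > Lab W/T2 6 > Lab Z/T2 2.
Fill Lab W T1 block (10 at 17) — 5 left.
Lab Z T1 at 12: fill all 2 — 3 left.
Lab Y/T1: +3 of 8 at 11; pool empty.
Total = 17×10 + 12×2 + 11×3 = 227.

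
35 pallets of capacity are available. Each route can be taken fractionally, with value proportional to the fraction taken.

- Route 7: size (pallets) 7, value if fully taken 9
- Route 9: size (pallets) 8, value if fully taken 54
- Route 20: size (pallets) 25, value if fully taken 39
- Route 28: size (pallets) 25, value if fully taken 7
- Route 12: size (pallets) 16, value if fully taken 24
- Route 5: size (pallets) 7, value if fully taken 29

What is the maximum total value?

Sort by value density: Route 9 54/8≈6.75, Route 5 29/7≈4.14, Route 20 39/25≈1.56, Route 12 24/16≈1.5, Route 7 9/7≈1.29, Route 28 7/25≈0.28.
Take all of Route 9 (8 pallets, value 54) — 27 pallets left.
Take all of Route 5 (7 pallets, value 29) — 20 pallets left.
20 pallets left: a 20/25 share of Route 20 gives 39×20/25 = 31.2.
Total value = 114.2.

114.2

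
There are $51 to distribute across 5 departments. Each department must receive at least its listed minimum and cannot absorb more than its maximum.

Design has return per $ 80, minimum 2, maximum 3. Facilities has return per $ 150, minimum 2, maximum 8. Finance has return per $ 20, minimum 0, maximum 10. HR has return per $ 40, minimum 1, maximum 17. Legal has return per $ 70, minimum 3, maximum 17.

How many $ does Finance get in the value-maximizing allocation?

6

Meeting every minimum uses 2+2+0+1+3 = 8 $, leaving 43.
Order the departments by return per $: Facilities 150 > Design 80 > Legal 70 > HR 40 > Finance 20.
Facilities: +6 to 8 (cap) → 37 left.
Give Design 1 more to hit its cap of 3 → 36 left.
Give Legal 14 more to hit its cap of 17 → 22 left.
Give HR 16 more to hit its cap of 17 → 6 left.
Finance has room for 10 more but only 6 remain, so it gets 6.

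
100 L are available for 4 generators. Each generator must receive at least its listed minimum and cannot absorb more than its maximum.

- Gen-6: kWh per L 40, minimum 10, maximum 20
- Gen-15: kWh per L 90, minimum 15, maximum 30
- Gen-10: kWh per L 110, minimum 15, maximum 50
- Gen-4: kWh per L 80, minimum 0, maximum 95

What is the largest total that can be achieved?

Meeting every minimum uses 10+15+15+0 = 40 L, leaving 60.
Highest kWh per L first: Gen-10 110 > Gen-15 90 > Gen-4 80 > Gen-6 40.
Gen-10: +35 to 50 (cap) → 25 left.
Gen-15 takes 15 more to reach its cap of 30 → 10 left.
Only 10 left; Gen-4 takes them to reach 10.
Total = 40×10 + 90×30 + 110×50 + 80×10 = 9400.

9400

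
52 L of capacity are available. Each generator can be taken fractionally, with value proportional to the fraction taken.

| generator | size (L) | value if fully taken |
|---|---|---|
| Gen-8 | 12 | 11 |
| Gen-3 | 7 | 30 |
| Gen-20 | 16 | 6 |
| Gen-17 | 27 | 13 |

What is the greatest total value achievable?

56.25

Rank by value-to-size ratio: Gen-3 30/7≈4.29, Gen-8 11/12≈0.917, Gen-17 13/27≈0.481, Gen-20 6/16≈0.375.
Gen-3: take in full, 7 L for value 30 ; 45 left.
All 12 L of Gen-8 fit (value 11) ; 33 remain.
Take all of Gen-17 (27 L, value 13) ; 6 L left.
Only 6 L remain; take 6/16 of Gen-20 for value 6×6/16 = 2.25.
Total value = 56.25.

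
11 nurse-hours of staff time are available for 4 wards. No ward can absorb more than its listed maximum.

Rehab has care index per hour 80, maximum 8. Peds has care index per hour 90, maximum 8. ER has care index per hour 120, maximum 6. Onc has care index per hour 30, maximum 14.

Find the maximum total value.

Highest care index per hour first: ER 120 > Peds 90 > Rehab 80 > Onc 30.
ER: +6 to 6 (cap) → 5 left.
Only 5 left; Peds takes them to reach 5.
Total = 90×5 + 120×6 = 1170.

1170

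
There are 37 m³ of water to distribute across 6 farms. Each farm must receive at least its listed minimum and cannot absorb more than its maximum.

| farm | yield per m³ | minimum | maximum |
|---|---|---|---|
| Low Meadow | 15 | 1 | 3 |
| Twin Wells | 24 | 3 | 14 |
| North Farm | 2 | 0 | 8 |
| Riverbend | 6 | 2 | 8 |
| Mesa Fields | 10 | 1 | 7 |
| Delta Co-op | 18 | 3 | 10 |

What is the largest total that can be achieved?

Meeting every minimum uses 1+3+0+2+1+3 = 10 m³, leaving 27.
Highest yield per m³ first: Twin Wells 24 > Delta Co-op 18 > Low Meadow 15 > Mesa Fields 10 > Riverbend 6 > North Farm 2.
Give Twin Wells 11 more to hit its cap of 14 — 16 left.
Delta Co-op: +7 to 10 (cap) — 9 left.
Give Low Meadow 2 more to hit its cap of 3 — 7 left.
Mesa Fields takes 6 more to reach its cap of 7 — 1 left.
Riverbend: +1 (room for 6) → 3. Pool exhausted.
Total = 15×3 + 24×14 + 6×3 + 10×7 + 18×10 = 649.

649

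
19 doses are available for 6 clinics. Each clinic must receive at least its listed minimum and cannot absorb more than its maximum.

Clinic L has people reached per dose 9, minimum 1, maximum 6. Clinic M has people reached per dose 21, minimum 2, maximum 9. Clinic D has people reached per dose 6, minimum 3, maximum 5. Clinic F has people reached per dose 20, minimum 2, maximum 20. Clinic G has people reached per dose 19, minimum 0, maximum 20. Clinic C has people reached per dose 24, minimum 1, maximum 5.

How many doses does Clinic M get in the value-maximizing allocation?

Meeting every minimum uses 1+2+3+2+0+1 = 9 doses, leaving 10.
Order the clinics by people reached per dose: Clinic C 24 > Clinic M 21 > Clinic F 20 > Clinic G 19 > Clinic L 9 > Clinic D 6.
Give Clinic C 4 more to hit its cap of 5 ; 6 left.
Clinic M has room for 7 more but only 6 remain, so it gets 8.

8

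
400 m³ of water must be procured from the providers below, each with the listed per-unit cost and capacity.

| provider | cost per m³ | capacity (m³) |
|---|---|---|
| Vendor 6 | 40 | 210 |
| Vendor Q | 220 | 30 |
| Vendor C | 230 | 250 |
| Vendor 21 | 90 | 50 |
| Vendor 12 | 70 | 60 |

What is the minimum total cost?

35200

Use providers in increasing cost order.
Take 210 from Vendor 6 at 40 ; need 190 more.
Vendor 12 at 70: take all 60 m³ ; 130 still needed.
Vendor 21 (90): use full 50 ; 80 m³ to go.
Vendor Q (220): use full 30 ; 50 m³ to go.
Vendor C (230): take the remaining 50 ; done.
Cost = 210×40 + 60×70 + 50×90 + 30×220 + 50×230 = 35200.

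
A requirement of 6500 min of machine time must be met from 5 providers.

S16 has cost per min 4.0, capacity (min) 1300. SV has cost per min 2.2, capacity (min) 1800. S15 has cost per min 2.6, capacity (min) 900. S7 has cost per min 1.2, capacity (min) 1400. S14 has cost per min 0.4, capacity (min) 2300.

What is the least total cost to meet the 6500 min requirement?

Use providers in increasing cost order.
Take 2300 from S14 at 0.4 ; need 4200 more.
S7 (1.2): use full 1400 ; 2800 min to go.
SV (2.2): use full 1800 ; 1000 min to go.
S15 at 2.6: take all 900 min ; 100 still needed.
S16 at 4.0: take 100 of its 1300 ; requirement met.
Cost = 2300×0.4 + 1400×1.2 + 1800×2.2 + 900×2.6 + 100×4.0 = 9300.

9300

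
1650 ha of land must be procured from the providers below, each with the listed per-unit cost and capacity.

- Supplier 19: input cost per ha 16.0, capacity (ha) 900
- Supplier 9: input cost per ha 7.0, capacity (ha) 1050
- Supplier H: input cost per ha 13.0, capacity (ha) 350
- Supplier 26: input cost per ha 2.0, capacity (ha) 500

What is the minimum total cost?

Cheapest first:
Supplier 26 at 2.0: take all 500 ha ; 1150 still needed.
Take 1050 from Supplier 9 at 7.0 ; need 100 more.
Take 100 from Supplier H at 13.0 to finish.
Supplier 19: unused.
Cost = 500×2.0 + 1050×7.0 + 100×13.0 = 9650.

9650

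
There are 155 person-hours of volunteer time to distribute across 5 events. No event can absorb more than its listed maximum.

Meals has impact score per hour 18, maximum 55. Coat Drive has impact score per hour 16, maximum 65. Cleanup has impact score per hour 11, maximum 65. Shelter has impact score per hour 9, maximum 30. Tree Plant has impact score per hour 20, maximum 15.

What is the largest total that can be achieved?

Rank by impact score per hour: Tree Plant 20 > Meals 18 > Coat Drive 16 > Cleanup 11 > Shelter 9.
Tree Plant: +15 to 15 (cap) ; 140 left.
Give Meals 55 to hit its cap of 55 ; 85 left.
Coat Drive takes 65 to reach its cap of 65 ; 20 left.
Only 20 left; Cleanup takes them to reach 20.
Total = 18×55 + 16×65 + 11×20 + 20×15 = 2550.

2550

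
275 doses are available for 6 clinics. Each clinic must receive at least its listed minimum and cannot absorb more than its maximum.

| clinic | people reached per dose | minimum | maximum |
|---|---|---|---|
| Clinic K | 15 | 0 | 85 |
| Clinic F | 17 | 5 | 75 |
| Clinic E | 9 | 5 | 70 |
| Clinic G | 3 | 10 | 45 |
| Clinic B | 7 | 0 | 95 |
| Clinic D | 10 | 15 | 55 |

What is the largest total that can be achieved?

3580

Meeting every minimum uses 0+5+5+10+0+15 = 35 doses, leaving 240.
Highest people reached per dose first: Clinic F 17 > Clinic K 15 > Clinic D 10 > Clinic E 9 > Clinic B 7 > Clinic G 3.
Give Clinic F 70 more to hit its cap of 75 ; 170 left.
Give Clinic K 85 more to hit its cap of 85 ; 85 left.
Clinic D takes 40 more to reach its cap of 55 ; 45 left.
Clinic E has room for 65 more but only 45 remain, so it gets 50.
Total = 15×85 + 17×75 + 9×50 + 3×10 + 10×55 = 3580.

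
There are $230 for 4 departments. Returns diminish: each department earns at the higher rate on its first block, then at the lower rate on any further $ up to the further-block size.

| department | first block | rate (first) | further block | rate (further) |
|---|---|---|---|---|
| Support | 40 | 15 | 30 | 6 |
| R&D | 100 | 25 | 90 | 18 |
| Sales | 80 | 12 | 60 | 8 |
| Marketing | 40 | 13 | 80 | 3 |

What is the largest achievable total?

Order all 8 blocks by rate: R&D/T1 25 > R&D/T2 18 > Support/T1 15 > Marketing/T1 13 > Sales/T1 12 > Sales/T2 8 > Support/T2 6 > Marketing/T2 3.
R&D/T1 (25): +100 → 130 left.
R&D/T2 (18): +90 → 40 left.
Support T1 at 15: fill all 40 → 0 left.
Total = 25×100 + 18×90 + 15×40 = 4720.

4720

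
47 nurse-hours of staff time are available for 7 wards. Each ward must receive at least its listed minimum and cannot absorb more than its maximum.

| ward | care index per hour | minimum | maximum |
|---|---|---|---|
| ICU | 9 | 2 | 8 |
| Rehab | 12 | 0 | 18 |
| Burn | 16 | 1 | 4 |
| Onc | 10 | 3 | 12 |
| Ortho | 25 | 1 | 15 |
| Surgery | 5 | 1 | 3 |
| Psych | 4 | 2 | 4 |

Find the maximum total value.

736

Meeting every minimum uses 2+0+1+3+1+1+2 = 10 nurse-hours, leaving 37.
Highest care index per hour first: Ortho 25 > Burn 16 > Rehab 12 > Onc 10 > ICU 9 > Surgery 5 > Psych 4.
Give Ortho 14 more to hit its cap of 15 → 23 left.
Burn takes 3 more to reach its cap of 4 → 20 left.
Rehab takes 18 more to reach its cap of 18 → 2 left.
Onc has room for 9 more but only 2 remain, so it gets 5.
Total = 9×2 + 12×18 + 16×4 + 10×5 + 25×15 + 5×1 + 4×2 = 736.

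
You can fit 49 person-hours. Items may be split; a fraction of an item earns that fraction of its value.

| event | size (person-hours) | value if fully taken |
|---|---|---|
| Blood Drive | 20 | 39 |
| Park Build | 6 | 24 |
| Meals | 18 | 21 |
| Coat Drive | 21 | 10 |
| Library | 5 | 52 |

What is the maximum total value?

Rank by value-to-size ratio: Library 52/5≈10.4, Park Build 24/6≈4, Blood Drive 39/20≈1.95, Meals 21/18≈1.17, Coat Drive 10/21≈0.476.
Take all of Library (5 person-hours, value 52) ; 44 person-hours left.
All 6 person-hours of Park Build fit (value 24) ; 38 remain.
Blood Drive: take in full, 20 person-hours for value 39 ; 18 left.
All 18 person-hours of Meals fit (value 21) ; 0 remain.
Total value = 136.

136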